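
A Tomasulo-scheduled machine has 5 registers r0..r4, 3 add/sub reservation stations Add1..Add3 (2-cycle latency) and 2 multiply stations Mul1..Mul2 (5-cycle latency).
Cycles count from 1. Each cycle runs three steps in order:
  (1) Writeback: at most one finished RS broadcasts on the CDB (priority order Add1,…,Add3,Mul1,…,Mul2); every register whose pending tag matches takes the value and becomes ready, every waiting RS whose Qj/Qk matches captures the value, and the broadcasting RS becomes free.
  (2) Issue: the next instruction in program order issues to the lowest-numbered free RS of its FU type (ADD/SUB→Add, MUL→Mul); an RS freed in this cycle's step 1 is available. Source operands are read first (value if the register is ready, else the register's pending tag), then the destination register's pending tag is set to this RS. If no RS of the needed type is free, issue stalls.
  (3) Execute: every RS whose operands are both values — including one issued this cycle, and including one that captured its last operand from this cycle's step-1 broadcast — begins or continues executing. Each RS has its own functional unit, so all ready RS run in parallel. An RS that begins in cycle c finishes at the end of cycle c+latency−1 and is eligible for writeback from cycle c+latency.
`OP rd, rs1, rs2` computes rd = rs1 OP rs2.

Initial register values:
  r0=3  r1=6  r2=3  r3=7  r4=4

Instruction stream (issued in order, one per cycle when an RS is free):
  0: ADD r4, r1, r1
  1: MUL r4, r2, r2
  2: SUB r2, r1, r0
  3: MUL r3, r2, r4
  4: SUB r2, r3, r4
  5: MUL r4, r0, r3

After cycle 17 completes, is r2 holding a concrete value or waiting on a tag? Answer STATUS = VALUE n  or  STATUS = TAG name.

cycle 1: issue ADD r4<-Add1 // r0:3,r1:6,r2:3,r3:7,r4:Add1
cycle 2: issue MUL r4<-Mul1 // r0:3,r1:6,r2:3,r3:7,r4:Mul1
cycle 3: CDB Add1=12; issue SUB r2<-Add1 // r0:3,r1:6,r2:Add1,r3:7,r4:Mul1
cycle 4: issue MUL r3<-Mul2 // r0:3,r1:6,r2:Add1,r3:Mul2,r4:Mul1
cycle 5: CDB Add1=3; issue SUB r2<-Add1 // r0:3,r1:6,r2:Add1,r3:Mul2,r4:Mul1
cycle 6: stall // r0:3,r1:6,r2:Add1,r3:Mul2,r4:Mul1
cycle 7: CDB Mul1=9; issue MUL r4<-Mul1 // r0:3,r1:6,r2:Add1,r3:Mul2,r4:Mul1
cycle 8: - // r0:3,r1:6,r2:Add1,r3:Mul2,r4:Mul1
cycle 9: - // r0:3,r1:6,r2:Add1,r3:Mul2,r4:Mul1
cycle 10: - // r0:3,r1:6,r2:Add1,r3:Mul2,r4:Mul1
cycle 11: - // r0:3,r1:6,r2:Add1,r3:Mul2,r4:Mul1
cycle 12: CDB Mul2=27 // r0:3,r1:6,r2:Add1,r3:27,r4:Mul1
cycle 13: - // r0:3,r1:6,r2:Add1,r3:27,r4:Mul1
cycle 14: CDB Add1=18 // r0:3,r1:6,r2:18,r3:27,r4:Mul1
cycle 15: - // r0:3,r1:6,r2:18,r3:27,r4:Mul1
cycle 16: - // r0:3,r1:6,r2:18,r3:27,r4:Mul1
cycle 17: CDB Mul1=81 // r0:3,r1:6,r2:18,r3:27,r4:81

STATUS = VALUE 18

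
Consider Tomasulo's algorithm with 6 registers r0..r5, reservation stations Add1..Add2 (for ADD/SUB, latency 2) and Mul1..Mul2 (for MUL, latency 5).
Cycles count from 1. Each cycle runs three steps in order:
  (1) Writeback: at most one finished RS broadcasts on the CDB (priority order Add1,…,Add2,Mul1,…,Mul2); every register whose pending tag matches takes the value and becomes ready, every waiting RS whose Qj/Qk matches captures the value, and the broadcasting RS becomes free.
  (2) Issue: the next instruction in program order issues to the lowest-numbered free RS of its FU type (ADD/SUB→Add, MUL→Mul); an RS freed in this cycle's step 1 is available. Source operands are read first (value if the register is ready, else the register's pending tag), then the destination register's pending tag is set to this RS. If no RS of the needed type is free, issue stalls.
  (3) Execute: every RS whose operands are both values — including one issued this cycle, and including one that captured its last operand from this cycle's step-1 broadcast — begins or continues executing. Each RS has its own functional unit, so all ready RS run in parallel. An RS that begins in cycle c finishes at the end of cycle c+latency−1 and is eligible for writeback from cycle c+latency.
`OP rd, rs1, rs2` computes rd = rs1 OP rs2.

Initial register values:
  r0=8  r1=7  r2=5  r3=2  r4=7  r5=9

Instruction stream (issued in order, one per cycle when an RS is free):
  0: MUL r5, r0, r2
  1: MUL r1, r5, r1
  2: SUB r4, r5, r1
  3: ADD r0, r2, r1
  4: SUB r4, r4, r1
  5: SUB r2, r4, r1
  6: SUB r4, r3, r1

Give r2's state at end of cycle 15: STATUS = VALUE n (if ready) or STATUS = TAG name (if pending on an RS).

cycle 1: issue MUL r5<-Mul1 // r0:8,r1:7,r2:5,r3:2,r4:7,r5:Mul1
cycle 2: issue MUL r1<-Mul2 // r0:8,r1:Mul2,r2:5,r3:2,r4:7,r5:Mul1
cycle 3: issue SUB r4<-Add1 // r0:8,r1:Mul2,r2:5,r3:2,r4:Add1,r5:Mul1
cycle 4: issue ADD r0<-Add2 // r0:Add2,r1:Mul2,r2:5,r3:2,r4:Add1,r5:Mul1
cycle 5: stall // r0:Add2,r1:Mul2,r2:5,r3:2,r4:Add1,r5:Mul1
cycle 6: CDB Mul1=40; stall // r0:Add2,r1:Mul2,r2:5,r3:2,r4:Add1,r5:40
cycle 7: stall // r0:Add2,r1:Mul2,r2:5,r3:2,r4:Add1,r5:40
cycle 8: stall // r0:Add2,r1:Mul2,r2:5,r3:2,r4:Add1,r5:40
cycle 9: stall // r0:Add2,r1:Mul2,r2:5,r3:2,r4:Add1,r5:40
cycle 10: stall // r0:Add2,r1:Mul2,r2:5,r3:2,r4:Add1,r5:40
cycle 11: CDB Mul2=280; stall // r0:Add2,r1:280,r2:5,r3:2,r4:Add1,r5:40
cycle 12: stall // r0:Add2,r1:280,r2:5,r3:2,r4:Add1,r5:40
cycle 13: CDB Add1=-240; issue SUB r4<-Add1 // r0:Add2,r1:280,r2:5,r3:2,r4:Add1,r5:40
cycle 14: CDB Add2=285; issue SUB r2<-Add2 // r0:285,r1:280,r2:Add2,r3:2,r4:Add1,r5:40
cycle 15: CDB Add1=-520; issue SUB r4<-Add1 // r0:285,r1:280,r2:Add2,r3:2,r4:Add1,r5:40

STATUS = TAG Add2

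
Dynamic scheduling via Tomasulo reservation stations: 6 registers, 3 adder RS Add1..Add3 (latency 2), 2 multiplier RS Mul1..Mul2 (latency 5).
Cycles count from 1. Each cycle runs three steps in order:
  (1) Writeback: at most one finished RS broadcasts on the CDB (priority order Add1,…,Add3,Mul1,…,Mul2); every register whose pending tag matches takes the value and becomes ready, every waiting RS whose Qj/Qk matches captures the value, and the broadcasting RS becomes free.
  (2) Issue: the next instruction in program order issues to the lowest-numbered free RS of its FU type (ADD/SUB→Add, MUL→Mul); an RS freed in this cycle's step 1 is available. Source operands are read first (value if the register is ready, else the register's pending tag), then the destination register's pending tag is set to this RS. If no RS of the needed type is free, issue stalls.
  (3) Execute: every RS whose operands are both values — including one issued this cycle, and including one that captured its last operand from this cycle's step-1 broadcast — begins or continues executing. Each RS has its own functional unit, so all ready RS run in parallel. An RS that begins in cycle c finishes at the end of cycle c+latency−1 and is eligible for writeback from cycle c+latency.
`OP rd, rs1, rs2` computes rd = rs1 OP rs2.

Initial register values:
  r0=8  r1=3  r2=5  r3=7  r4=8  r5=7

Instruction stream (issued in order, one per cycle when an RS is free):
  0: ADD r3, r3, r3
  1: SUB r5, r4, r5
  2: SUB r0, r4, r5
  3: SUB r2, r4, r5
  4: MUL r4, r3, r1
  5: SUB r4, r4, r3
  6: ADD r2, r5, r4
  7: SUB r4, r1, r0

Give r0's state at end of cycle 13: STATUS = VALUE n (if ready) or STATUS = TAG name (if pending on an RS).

STATUS = VALUE 7

cycle 1: issue ADD r3<-Add1 // r0:8,r1:3,r2:5,r3:Add1,r4:8,r5:7
cycle 2: issue SUB r5<-Add2 // r0:8,r1:3,r2:5,r3:Add1,r4:8,r5:Add2
cycle 3: CDB Add1=14; issue SUB r0<-Add1 // r0:Add1,r1:3,r2:5,r3:14,r4:8,r5:Add2
cycle 4: CDB Add2=1; issue SUB r2<-Add2 // r0:Add1,r1:3,r2:Add2,r3:14,r4:8,r5:1
cycle 5: issue MUL r4<-Mul1 // r0:Add1,r1:3,r2:Add2,r3:14,r4:Mul1,r5:1
cycle 6: CDB Add1=7; issue SUB r4<-Add1 // r0:7,r1:3,r2:Add2,r3:14,r4:Add1,r5:1
cycle 7: CDB Add2=7; issue ADD r2<-Add2 // r0:7,r1:3,r2:Add2,r3:14,r4:Add1,r5:1
cycle 8: issue SUB r4<-Add3 // r0:7,r1:3,r2:Add2,r3:14,r4:Add3,r5:1
cycle 9: - // r0:7,r1:3,r2:Add2,r3:14,r4:Add3,r5:1
cycle 10: CDB Add3=-4 // r0:7,r1:3,r2:Add2,r3:14,r4:-4,r5:1
cycle 11: CDB Mul1=42 // r0:7,r1:3,r2:Add2,r3:14,r4:-4,r5:1
cycle 12: - // r0:7,r1:3,r2:Add2,r3:14,r4:-4,r5:1
cycle 13: CDB Add1=28 // r0:7,r1:3,r2:Add2,r3:14,r4:-4,r5:1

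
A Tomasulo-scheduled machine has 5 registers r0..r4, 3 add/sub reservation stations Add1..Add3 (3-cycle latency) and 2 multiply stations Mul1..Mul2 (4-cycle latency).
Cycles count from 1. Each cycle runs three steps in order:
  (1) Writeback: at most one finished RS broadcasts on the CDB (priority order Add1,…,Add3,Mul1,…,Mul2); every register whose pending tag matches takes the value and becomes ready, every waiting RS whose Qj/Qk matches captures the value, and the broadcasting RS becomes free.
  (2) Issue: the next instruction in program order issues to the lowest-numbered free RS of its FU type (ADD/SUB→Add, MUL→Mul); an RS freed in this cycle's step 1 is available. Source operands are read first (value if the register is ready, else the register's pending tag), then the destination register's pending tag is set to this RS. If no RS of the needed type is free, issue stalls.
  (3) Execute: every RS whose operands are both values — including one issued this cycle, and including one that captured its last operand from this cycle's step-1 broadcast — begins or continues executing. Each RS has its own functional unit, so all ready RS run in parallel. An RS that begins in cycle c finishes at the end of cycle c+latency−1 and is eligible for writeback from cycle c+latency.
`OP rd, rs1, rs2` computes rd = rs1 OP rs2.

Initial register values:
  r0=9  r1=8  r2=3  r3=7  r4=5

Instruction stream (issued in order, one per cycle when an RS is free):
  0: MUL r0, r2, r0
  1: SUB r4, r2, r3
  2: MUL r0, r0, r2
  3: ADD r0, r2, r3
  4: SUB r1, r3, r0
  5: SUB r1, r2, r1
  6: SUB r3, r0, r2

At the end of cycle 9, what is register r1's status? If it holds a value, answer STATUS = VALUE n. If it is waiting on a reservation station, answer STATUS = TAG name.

STATUS = TAG Add3

  c1: issue MUL r0<-Mul1  regs: r0:Mul1,r1:8,r2:3,r3:7,r4:5
  c2: issue SUB r4<-Add1  regs: r0:Mul1,r1:8,r2:3,r3:7,r4:Add1
  c3: issue MUL r0<-Mul2  regs: r0:Mul2,r1:8,r2:3,r3:7,r4:Add1
  c4: issue ADD r0<-Add2  regs: r0:Add2,r1:8,r2:3,r3:7,r4:Add1
  c5: CDB Add1=-4; issue SUB r1<-Add1  regs: r0:Add2,r1:Add1,r2:3,r3:7,r4:-4
  c6: CDB Mul1=27; issue SUB r1<-Add3  regs: r0:Add2,r1:Add3,r2:3,r3:7,r4:-4
  c7: CDB Add2=10; issue SUB r3<-Add2  regs: r0:10,r1:Add3,r2:3,r3:Add2,r4:-4
  c8: -  regs: r0:10,r1:Add3,r2:3,r3:Add2,r4:-4
  c9: -  regs: r0:10,r1:Add3,r2:3,r3:Add2,r4:-4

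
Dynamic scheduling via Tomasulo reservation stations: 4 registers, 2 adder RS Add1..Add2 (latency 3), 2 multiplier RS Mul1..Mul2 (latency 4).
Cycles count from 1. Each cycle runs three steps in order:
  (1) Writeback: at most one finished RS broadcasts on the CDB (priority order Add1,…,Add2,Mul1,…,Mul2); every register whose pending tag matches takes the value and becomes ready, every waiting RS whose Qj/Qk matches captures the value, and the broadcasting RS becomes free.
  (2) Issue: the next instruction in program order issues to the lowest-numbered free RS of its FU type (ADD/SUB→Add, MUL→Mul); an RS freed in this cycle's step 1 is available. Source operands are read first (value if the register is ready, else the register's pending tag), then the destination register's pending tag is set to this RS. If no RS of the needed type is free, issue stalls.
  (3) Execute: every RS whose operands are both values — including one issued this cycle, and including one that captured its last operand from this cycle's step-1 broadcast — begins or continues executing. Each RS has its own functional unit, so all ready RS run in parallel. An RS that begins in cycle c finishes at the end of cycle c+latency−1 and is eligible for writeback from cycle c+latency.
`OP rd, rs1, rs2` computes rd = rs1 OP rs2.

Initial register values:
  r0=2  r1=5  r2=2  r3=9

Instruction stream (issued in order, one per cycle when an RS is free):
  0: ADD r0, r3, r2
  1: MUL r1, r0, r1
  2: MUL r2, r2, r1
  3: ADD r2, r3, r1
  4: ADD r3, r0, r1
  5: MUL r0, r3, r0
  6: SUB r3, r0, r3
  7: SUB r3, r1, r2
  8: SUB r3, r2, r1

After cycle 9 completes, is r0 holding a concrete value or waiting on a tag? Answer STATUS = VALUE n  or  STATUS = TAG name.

c1: issue ADD r0<-Add1 | r0:Add1,r1:5,r2:2,r3:9
c2: issue MUL r1<-Mul1 | r0:Add1,r1:Mul1,r2:2,r3:9
c3: issue MUL r2<-Mul2 | r0:Add1,r1:Mul1,r2:Mul2,r3:9
c4: CDB Add1=11; issue ADD r2<-Add1 | r0:11,r1:Mul1,r2:Add1,r3:9
c5: issue ADD r3<-Add2 | r0:11,r1:Mul1,r2:Add1,r3:Add2
c6: stall | r0:11,r1:Mul1,r2:Add1,r3:Add2
c7: stall | r0:11,r1:Mul1,r2:Add1,r3:Add2
c8: CDB Mul1=55; issue MUL r0<-Mul1 | r0:Mul1,r1:55,r2:Add1,r3:Add2
c9: stall | r0:Mul1,r1:55,r2:Add1,r3:Add2

STATUS = TAG Mul1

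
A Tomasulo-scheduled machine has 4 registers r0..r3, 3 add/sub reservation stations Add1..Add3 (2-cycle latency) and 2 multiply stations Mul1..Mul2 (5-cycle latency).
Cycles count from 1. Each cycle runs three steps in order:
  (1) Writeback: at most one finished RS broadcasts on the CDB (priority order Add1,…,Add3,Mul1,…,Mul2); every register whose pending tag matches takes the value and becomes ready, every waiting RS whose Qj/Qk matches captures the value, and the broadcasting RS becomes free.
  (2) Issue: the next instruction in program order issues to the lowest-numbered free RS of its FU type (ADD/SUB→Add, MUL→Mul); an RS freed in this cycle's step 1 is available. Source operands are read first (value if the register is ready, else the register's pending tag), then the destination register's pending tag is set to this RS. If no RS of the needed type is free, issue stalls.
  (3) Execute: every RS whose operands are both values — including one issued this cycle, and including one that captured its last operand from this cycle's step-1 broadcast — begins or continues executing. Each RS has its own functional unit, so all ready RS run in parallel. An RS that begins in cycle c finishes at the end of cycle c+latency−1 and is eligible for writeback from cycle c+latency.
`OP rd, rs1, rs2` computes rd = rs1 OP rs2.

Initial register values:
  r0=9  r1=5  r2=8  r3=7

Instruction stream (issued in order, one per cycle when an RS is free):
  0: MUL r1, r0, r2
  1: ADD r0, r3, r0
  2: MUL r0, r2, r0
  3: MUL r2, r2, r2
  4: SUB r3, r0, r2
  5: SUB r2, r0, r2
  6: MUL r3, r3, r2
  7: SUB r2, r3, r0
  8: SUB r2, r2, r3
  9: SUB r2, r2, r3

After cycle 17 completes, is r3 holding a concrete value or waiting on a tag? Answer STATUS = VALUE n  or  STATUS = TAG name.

STATUS = TAG Mul2

  c1: issue MUL r1<-Mul1  regs: r0:9,r1:Mul1,r2:8,r3:7
  c2: issue ADD r0<-Add1  regs: r0:Add1,r1:Mul1,r2:8,r3:7
  c3: issue MUL r0<-Mul2  regs: r0:Mul2,r1:Mul1,r2:8,r3:7
  c4: CDB Add1=16; stall  regs: r0:Mul2,r1:Mul1,r2:8,r3:7
  c5: stall  regs: r0:Mul2,r1:Mul1,r2:8,r3:7
  c6: CDB Mul1=72; issue MUL r2<-Mul1  regs: r0:Mul2,r1:72,r2:Mul1,r3:7
  c7: issue SUB r3<-Add1  regs: r0:Mul2,r1:72,r2:Mul1,r3:Add1
  c8: issue SUB r2<-Add2  regs: r0:Mul2,r1:72,r2:Add2,r3:Add1
  c9: CDB Mul2=128; issue MUL r3<-Mul2  regs: r0:128,r1:72,r2:Add2,r3:Mul2
  c10: issue SUB r2<-Add3  regs: r0:128,r1:72,r2:Add3,r3:Mul2
  c11: CDB Mul1=64; stall  regs: r0:128,r1:72,r2:Add3,r3:Mul2
  c12: stall  regs: r0:128,r1:72,r2:Add3,r3:Mul2
  c13: CDB Add1=64; issue SUB r2<-Add1  regs: r0:128,r1:72,r2:Add1,r3:Mul2
  c14: CDB Add2=64; issue SUB r2<-Add2  regs: r0:128,r1:72,r2:Add2,r3:Mul2
  c15: -  regs: r0:128,r1:72,r2:Add2,r3:Mul2
  c16: -  regs: r0:128,r1:72,r2:Add2,r3:Mul2
  c17: -  regs: r0:128,r1:72,r2:Add2,r3:Mul2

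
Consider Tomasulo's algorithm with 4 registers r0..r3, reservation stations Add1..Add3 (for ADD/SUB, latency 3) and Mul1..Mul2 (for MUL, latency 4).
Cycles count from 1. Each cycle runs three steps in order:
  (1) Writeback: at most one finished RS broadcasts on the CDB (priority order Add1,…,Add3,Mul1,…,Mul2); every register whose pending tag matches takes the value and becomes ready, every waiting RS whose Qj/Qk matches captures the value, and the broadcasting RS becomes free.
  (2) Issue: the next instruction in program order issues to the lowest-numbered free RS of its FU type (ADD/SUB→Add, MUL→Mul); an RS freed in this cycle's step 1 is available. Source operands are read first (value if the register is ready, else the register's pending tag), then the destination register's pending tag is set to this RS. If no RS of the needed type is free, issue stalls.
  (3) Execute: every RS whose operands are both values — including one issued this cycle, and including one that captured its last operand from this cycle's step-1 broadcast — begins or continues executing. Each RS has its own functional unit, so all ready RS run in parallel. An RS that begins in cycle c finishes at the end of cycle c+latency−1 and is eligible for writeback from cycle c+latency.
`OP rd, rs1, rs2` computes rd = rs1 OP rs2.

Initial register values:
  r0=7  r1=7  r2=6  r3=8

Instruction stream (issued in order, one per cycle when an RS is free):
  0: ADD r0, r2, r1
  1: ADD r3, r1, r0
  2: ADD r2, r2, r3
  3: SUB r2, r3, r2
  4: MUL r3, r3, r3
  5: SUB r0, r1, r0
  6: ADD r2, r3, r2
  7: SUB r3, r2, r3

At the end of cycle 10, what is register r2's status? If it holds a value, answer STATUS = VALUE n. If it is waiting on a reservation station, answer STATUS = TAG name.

STATUS = TAG Add2

c1: issue ADD r0<-Add1 | r0:Add1,r1:7,r2:6,r3:8
c2: issue ADD r3<-Add2 | r0:Add1,r1:7,r2:6,r3:Add2
c3: issue ADD r2<-Add3 | r0:Add1,r1:7,r2:Add3,r3:Add2
c4: CDB Add1=13; issue SUB r2<-Add1 | r0:13,r1:7,r2:Add1,r3:Add2
c5: issue MUL r3<-Mul1 | r0:13,r1:7,r2:Add1,r3:Mul1
c6: stall | r0:13,r1:7,r2:Add1,r3:Mul1
c7: CDB Add2=20; issue SUB r0<-Add2 | r0:Add2,r1:7,r2:Add1,r3:Mul1
c8: stall | r0:Add2,r1:7,r2:Add1,r3:Mul1
c9: stall | r0:Add2,r1:7,r2:Add1,r3:Mul1
c10: CDB Add2=-6; issue ADD r2<-Add2 | r0:-6,r1:7,r2:Add2,r3:Mul1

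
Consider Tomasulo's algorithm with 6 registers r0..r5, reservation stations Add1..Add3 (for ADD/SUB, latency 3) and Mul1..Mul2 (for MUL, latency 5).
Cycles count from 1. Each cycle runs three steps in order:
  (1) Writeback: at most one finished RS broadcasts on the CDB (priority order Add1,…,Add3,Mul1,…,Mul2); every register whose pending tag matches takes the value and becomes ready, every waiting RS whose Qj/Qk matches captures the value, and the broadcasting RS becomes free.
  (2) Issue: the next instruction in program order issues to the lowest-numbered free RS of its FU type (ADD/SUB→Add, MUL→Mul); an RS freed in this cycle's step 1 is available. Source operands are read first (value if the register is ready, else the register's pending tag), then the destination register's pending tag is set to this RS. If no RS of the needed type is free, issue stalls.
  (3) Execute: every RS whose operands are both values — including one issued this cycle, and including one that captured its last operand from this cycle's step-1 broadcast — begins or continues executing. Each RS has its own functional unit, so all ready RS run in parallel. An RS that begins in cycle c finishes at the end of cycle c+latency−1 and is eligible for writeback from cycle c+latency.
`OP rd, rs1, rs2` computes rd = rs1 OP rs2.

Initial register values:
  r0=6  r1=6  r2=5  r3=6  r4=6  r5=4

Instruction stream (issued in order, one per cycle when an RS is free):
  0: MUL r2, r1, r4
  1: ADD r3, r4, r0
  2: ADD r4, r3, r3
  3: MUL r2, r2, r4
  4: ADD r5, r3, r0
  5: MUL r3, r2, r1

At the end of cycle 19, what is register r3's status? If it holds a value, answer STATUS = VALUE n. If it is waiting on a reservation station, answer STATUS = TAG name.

c1: issue MUL r2<-Mul1 | r0:6,r1:6,r2:Mul1,r3:6,r4:6,r5:4
c2: issue ADD r3<-Add1 | r0:6,r1:6,r2:Mul1,r3:Add1,r4:6,r5:4
c3: issue ADD r4<-Add2 | r0:6,r1:6,r2:Mul1,r3:Add1,r4:Add2,r5:4
c4: issue MUL r2<-Mul2 | r0:6,r1:6,r2:Mul2,r3:Add1,r4:Add2,r5:4
c5: CDB Add1=12; issue ADD r5<-Add1 | r0:6,r1:6,r2:Mul2,r3:12,r4:Add2,r5:Add1
c6: CDB Mul1=36; issue MUL r3<-Mul1 | r0:6,r1:6,r2:Mul2,r3:Mul1,r4:Add2,r5:Add1
c7: - | r0:6,r1:6,r2:Mul2,r3:Mul1,r4:Add2,r5:Add1
c8: CDB Add1=18 | r0:6,r1:6,r2:Mul2,r3:Mul1,r4:Add2,r5:18
c9: CDB Add2=24 | r0:6,r1:6,r2:Mul2,r3:Mul1,r4:24,r5:18
c10: - | r0:6,r1:6,r2:Mul2,r3:Mul1,r4:24,r5:18
c11: - | r0:6,r1:6,r2:Mul2,r3:Mul1,r4:24,r5:18
c12: - | r0:6,r1:6,r2:Mul2,r3:Mul1,r4:24,r5:18
c13: - | r0:6,r1:6,r2:Mul2,r3:Mul1,r4:24,r5:18
c14: CDB Mul2=864 | r0:6,r1:6,r2:864,r3:Mul1,r4:24,r5:18
c15: - | r0:6,r1:6,r2:864,r3:Mul1,r4:24,r5:18
c16: - | r0:6,r1:6,r2:864,r3:Mul1,r4:24,r5:18
c17: - | r0:6,r1:6,r2:864,r3:Mul1,r4:24,r5:18
c18: - | r0:6,r1:6,r2:864,r3:Mul1,r4:24,r5:18
c19: CDB Mul1=5184 | r0:6,r1:6,r2:864,r3:5184,r4:24,r5:18

STATUS = VALUE 5184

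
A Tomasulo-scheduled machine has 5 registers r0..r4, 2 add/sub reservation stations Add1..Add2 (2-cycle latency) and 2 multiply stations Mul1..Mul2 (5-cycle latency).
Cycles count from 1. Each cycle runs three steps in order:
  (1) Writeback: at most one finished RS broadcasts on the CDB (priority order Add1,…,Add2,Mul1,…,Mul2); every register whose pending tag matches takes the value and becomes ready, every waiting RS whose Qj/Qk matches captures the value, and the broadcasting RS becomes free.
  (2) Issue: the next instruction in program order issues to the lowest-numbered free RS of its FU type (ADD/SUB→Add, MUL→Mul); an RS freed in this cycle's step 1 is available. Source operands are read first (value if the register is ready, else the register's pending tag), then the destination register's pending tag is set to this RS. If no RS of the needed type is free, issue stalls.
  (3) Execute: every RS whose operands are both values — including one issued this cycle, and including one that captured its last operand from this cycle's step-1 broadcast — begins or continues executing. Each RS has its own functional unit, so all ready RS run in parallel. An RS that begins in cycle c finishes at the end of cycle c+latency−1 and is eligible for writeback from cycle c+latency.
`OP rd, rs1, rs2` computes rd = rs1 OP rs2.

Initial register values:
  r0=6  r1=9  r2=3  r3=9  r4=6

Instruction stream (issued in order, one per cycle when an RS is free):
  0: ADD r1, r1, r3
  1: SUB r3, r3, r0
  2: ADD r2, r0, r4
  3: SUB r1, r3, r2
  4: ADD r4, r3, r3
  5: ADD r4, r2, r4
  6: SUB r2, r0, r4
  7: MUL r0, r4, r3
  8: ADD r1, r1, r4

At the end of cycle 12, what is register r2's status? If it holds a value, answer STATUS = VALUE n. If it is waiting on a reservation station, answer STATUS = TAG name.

STATUS = VALUE -12

  c1: issue ADD r1<-Add1  regs: r0:6,r1:Add1,r2:3,r3:9,r4:6
  c2: issue SUB r3<-Add2  regs: r0:6,r1:Add1,r2:3,r3:Add2,r4:6
  c3: CDB Add1=18; issue ADD r2<-Add1  regs: r0:6,r1:18,r2:Add1,r3:Add2,r4:6
  c4: CDB Add2=3; issue SUB r1<-Add2  regs: r0:6,r1:Add2,r2:Add1,r3:3,r4:6
  c5: CDB Add1=12; issue ADD r4<-Add1  regs: r0:6,r1:Add2,r2:12,r3:3,r4:Add1
  c6: stall  regs: r0:6,r1:Add2,r2:12,r3:3,r4:Add1
  c7: CDB Add1=6; issue ADD r4<-Add1  regs: r0:6,r1:Add2,r2:12,r3:3,r4:Add1
  c8: CDB Add2=-9; issue SUB r2<-Add2  regs: r0:6,r1:-9,r2:Add2,r3:3,r4:Add1
  c9: CDB Add1=18; issue MUL r0<-Mul1  regs: r0:Mul1,r1:-9,r2:Add2,r3:3,r4:18
  c10: issue ADD r1<-Add1  regs: r0:Mul1,r1:Add1,r2:Add2,r3:3,r4:18
  c11: CDB Add2=-12  regs: r0:Mul1,r1:Add1,r2:-12,r3:3,r4:18
  c12: CDB Add1=9  regs: r0:Mul1,r1:9,r2:-12,r3:3,r4:18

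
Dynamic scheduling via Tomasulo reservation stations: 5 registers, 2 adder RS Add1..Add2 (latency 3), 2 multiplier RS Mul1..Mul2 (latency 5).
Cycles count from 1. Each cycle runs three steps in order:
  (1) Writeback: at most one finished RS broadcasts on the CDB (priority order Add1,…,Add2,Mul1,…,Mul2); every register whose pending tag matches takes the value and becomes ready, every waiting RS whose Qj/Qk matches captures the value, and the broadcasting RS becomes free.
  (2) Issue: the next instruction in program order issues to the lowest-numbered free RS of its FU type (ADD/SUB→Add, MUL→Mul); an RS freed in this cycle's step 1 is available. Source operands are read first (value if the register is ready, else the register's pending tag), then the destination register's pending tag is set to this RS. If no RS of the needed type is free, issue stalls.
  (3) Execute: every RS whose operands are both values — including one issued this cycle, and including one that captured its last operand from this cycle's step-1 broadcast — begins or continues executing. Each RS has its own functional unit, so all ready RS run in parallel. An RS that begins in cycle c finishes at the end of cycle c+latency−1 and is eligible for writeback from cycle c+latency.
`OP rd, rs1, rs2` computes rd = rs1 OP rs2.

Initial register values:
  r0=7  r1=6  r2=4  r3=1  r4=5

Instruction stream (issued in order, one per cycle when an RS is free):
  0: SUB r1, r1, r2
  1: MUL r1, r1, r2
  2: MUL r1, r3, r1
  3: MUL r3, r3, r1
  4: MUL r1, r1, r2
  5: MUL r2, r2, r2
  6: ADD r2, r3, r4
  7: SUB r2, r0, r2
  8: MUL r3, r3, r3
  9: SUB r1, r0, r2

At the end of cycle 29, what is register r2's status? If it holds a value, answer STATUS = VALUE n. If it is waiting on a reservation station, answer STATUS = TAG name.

cycle 1: issue SUB r1<-Add1 // r0:7,r1:Add1,r2:4,r3:1,r4:5
cycle 2: issue MUL r1<-Mul1 // r0:7,r1:Mul1,r2:4,r3:1,r4:5
cycle 3: issue MUL r1<-Mul2 // r0:7,r1:Mul2,r2:4,r3:1,r4:5
cycle 4: CDB Add1=2; stall // r0:7,r1:Mul2,r2:4,r3:1,r4:5
cycle 5: stall // r0:7,r1:Mul2,r2:4,r3:1,r4:5
cycle 6: stall // r0:7,r1:Mul2,r2:4,r3:1,r4:5
cycle 7: stall // r0:7,r1:Mul2,r2:4,r3:1,r4:5
cycle 8: stall // r0:7,r1:Mul2,r2:4,r3:1,r4:5
cycle 9: CDB Mul1=8; issue MUL r3<-Mul1 // r0:7,r1:Mul2,r2:4,r3:Mul1,r4:5
cycle 10: stall // r0:7,r1:Mul2,r2:4,r3:Mul1,r4:5
cycle 11: stall // r0:7,r1:Mul2,r2:4,r3:Mul1,r4:5
cycle 12: stall // r0:7,r1:Mul2,r2:4,r3:Mul1,r4:5
cycle 13: stall // r0:7,r1:Mul2,r2:4,r3:Mul1,r4:5
cycle 14: CDB Mul2=8; issue MUL r1<-Mul2 // r0:7,r1:Mul2,r2:4,r3:Mul1,r4:5
cycle 15: stall // r0:7,r1:Mul2,r2:4,r3:Mul1,r4:5
cycle 16: stall // r0:7,r1:Mul2,r2:4,r3:Mul1,r4:5
cycle 17: stall // r0:7,r1:Mul2,r2:4,r3:Mul1,r4:5
cycle 18: stall // r0:7,r1:Mul2,r2:4,r3:Mul1,r4:5
cycle 19: CDB Mul1=8; issue MUL r2<-Mul1 // r0:7,r1:Mul2,r2:Mul1,r3:8,r4:5
cycle 20: CDB Mul2=32; issue ADD r2<-Add1 // r0:7,r1:32,r2:Add1,r3:8,r4:5
cycle 21: issue SUB r2<-Add2 // r0:7,r1:32,r2:Add2,r3:8,r4:5
cycle 22: issue MUL r3<-Mul2 // r0:7,r1:32,r2:Add2,r3:Mul2,r4:5
cycle 23: CDB Add1=13; issue SUB r1<-Add1 // r0:7,r1:Add1,r2:Add2,r3:Mul2,r4:5
cycle 24: CDB Mul1=16 // r0:7,r1:Add1,r2:Add2,r3:Mul2,r4:5
cycle 25: - // r0:7,r1:Add1,r2:Add2,r3:Mul2,r4:5
cycle 26: CDB Add2=-6 // r0:7,r1:Add1,r2:-6,r3:Mul2,r4:5
cycle 27: CDB Mul2=64 // r0:7,r1:Add1,r2:-6,r3:64,r4:5
cycle 28: - // r0:7,r1:Add1,r2:-6,r3:64,r4:5
cycle 29: CDB Add1=13 // r0:7,r1:13,r2:-6,r3:64,r4:5

STATUS = VALUE -6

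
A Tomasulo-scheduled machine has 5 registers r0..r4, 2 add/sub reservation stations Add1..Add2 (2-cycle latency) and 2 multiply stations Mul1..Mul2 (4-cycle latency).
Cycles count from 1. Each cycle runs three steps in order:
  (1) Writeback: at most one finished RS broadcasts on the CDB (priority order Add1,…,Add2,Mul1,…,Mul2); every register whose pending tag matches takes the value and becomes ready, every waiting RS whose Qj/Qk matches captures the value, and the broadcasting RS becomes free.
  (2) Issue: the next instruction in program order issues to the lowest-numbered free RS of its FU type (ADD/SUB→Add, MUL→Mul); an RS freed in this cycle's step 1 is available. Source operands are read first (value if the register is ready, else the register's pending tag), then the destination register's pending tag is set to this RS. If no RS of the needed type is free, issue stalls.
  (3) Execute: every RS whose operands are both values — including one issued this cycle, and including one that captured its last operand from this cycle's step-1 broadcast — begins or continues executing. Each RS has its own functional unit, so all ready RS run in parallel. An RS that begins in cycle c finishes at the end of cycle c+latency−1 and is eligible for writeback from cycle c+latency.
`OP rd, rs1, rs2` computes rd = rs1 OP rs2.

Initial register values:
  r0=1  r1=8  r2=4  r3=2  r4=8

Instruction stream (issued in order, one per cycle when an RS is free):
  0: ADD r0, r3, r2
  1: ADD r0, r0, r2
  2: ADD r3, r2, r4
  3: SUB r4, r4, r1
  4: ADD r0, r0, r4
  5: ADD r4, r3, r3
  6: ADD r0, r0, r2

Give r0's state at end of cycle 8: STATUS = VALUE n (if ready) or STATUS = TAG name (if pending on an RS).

cycle 1: issue ADD r0<-Add1 // r0:Add1,r1:8,r2:4,r3:2,r4:8
cycle 2: issue ADD r0<-Add2 // r0:Add2,r1:8,r2:4,r3:2,r4:8
cycle 3: CDB Add1=6; issue ADD r3<-Add1 // r0:Add2,r1:8,r2:4,r3:Add1,r4:8
cycle 4: stall // r0:Add2,r1:8,r2:4,r3:Add1,r4:8
cycle 5: CDB Add1=12; issue SUB r4<-Add1 // r0:Add2,r1:8,r2:4,r3:12,r4:Add1
cycle 6: CDB Add2=10; issue ADD r0<-Add2 // r0:Add2,r1:8,r2:4,r3:12,r4:Add1
cycle 7: CDB Add1=0; issue ADD r4<-Add1 // r0:Add2,r1:8,r2:4,r3:12,r4:Add1
cycle 8: stall // r0:Add2,r1:8,r2:4,r3:12,r4:Add1

STATUS = TAG Add2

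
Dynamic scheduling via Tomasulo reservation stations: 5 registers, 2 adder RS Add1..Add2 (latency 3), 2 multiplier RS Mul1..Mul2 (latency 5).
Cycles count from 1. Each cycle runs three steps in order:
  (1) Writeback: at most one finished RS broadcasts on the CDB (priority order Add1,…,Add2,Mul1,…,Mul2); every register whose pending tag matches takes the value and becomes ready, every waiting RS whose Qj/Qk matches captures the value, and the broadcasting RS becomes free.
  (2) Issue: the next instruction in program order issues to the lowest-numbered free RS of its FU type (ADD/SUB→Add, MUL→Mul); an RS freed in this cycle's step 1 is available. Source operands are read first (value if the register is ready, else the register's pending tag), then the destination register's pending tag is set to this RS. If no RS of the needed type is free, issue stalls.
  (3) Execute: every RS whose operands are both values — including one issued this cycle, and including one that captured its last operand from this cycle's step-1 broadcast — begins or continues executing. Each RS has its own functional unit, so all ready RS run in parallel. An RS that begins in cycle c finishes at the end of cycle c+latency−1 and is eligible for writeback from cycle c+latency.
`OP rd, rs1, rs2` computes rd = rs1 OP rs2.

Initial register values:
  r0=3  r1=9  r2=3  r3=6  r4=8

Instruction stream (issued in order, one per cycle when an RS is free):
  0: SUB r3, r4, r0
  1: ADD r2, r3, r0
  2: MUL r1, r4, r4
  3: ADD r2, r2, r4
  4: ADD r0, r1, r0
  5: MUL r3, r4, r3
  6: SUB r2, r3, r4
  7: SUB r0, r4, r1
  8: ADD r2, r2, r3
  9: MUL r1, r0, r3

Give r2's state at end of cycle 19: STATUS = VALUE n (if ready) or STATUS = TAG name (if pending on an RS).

STATUS = VALUE 72

c1: issue SUB r3<-Add1 | r0:3,r1:9,r2:3,r3:Add1,r4:8
c2: issue ADD r2<-Add2 | r0:3,r1:9,r2:Add2,r3:Add1,r4:8
c3: issue MUL r1<-Mul1 | r0:3,r1:Mul1,r2:Add2,r3:Add1,r4:8
c4: CDB Add1=5; issue ADD r2<-Add1 | r0:3,r1:Mul1,r2:Add1,r3:5,r4:8
c5: stall | r0:3,r1:Mul1,r2:Add1,r3:5,r4:8
c6: stall | r0:3,r1:Mul1,r2:Add1,r3:5,r4:8
c7: CDB Add2=8; issue ADD r0<-Add2 | r0:Add2,r1:Mul1,r2:Add1,r3:5,r4:8
c8: CDB Mul1=64; issue MUL r3<-Mul1 | r0:Add2,r1:64,r2:Add1,r3:Mul1,r4:8
c9: stall | r0:Add2,r1:64,r2:Add1,r3:Mul1,r4:8
c10: CDB Add1=16; issue SUB r2<-Add1 | r0:Add2,r1:64,r2:Add1,r3:Mul1,r4:8
c11: CDB Add2=67; issue SUB r0<-Add2 | r0:Add2,r1:64,r2:Add1,r3:Mul1,r4:8
c12: stall | r0:Add2,r1:64,r2:Add1,r3:Mul1,r4:8
c13: CDB Mul1=40; stall | r0:Add2,r1:64,r2:Add1,r3:40,r4:8
c14: CDB Add2=-56; issue ADD r2<-Add2 | r0:-56,r1:64,r2:Add2,r3:40,r4:8
c15: issue MUL r1<-Mul1 | r0:-56,r1:Mul1,r2:Add2,r3:40,r4:8
c16: CDB Add1=32 | r0:-56,r1:Mul1,r2:Add2,r3:40,r4:8
c17: - | r0:-56,r1:Mul1,r2:Add2,r3:40,r4:8
c18: - | r0:-56,r1:Mul1,r2:Add2,r3:40,r4:8
c19: CDB Add2=72 | r0:-56,r1:Mul1,r2:72,r3:40,r4:8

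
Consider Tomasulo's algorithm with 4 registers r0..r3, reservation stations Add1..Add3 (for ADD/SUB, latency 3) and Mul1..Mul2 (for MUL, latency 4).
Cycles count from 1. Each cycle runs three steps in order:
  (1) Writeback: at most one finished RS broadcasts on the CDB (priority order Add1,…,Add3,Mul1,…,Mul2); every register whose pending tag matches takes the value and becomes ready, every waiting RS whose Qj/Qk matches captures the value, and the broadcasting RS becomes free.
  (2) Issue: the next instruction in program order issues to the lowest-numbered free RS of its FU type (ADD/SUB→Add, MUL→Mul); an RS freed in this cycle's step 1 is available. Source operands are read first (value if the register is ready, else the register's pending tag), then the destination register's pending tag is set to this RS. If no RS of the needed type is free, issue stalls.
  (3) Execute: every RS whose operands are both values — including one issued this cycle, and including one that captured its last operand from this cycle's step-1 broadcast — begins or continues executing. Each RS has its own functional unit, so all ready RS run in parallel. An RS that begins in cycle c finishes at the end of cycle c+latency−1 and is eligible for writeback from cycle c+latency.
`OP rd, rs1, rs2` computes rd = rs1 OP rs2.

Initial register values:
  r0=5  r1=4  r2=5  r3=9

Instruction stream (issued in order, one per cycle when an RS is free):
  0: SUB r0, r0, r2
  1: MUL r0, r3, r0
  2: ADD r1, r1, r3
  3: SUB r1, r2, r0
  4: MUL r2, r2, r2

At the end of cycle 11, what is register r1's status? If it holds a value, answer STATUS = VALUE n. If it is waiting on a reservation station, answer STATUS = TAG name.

STATUS = VALUE 5

cycle 1: issue SUB r0<-Add1 // r0:Add1,r1:4,r2:5,r3:9
cycle 2: issue MUL r0<-Mul1 // r0:Mul1,r1:4,r2:5,r3:9
cycle 3: issue ADD r1<-Add2 // r0:Mul1,r1:Add2,r2:5,r3:9
cycle 4: CDB Add1=0; issue SUB r1<-Add1 // r0:Mul1,r1:Add1,r2:5,r3:9
cycle 5: issue MUL r2<-Mul2 // r0:Mul1,r1:Add1,r2:Mul2,r3:9
cycle 6: CDB Add2=13 // r0:Mul1,r1:Add1,r2:Mul2,r3:9
cycle 7: - // r0:Mul1,r1:Add1,r2:Mul2,r3:9
cycle 8: CDB Mul1=0 // r0:0,r1:Add1,r2:Mul2,r3:9
cycle 9: CDB Mul2=25 // r0:0,r1:Add1,r2:25,r3:9
cycle 10: - // r0:0,r1:Add1,r2:25,r3:9
cycle 11: CDB Add1=5 // r0:0,r1:5,r2:25,r3:9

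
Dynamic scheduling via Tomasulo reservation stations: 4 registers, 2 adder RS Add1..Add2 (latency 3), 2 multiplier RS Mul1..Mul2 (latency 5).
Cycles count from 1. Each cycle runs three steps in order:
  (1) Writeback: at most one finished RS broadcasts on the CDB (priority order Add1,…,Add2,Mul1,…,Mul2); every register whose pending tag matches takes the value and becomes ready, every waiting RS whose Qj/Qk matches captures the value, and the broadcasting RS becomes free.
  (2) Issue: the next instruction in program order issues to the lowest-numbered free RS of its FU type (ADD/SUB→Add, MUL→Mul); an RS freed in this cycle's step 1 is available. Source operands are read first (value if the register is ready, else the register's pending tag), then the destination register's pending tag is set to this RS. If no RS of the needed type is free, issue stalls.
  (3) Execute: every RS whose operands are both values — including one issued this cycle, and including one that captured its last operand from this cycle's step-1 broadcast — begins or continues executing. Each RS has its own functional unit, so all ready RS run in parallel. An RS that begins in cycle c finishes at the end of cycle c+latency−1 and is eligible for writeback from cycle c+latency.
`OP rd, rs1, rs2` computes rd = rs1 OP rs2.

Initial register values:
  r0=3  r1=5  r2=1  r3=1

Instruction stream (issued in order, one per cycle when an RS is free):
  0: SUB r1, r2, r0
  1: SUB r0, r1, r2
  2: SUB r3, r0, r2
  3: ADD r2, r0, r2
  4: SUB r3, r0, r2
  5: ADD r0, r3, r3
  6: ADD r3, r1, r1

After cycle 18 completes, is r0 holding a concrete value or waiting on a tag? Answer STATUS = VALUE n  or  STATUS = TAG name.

cycle 1: issue SUB r1<-Add1 // r0:3,r1:Add1,r2:1,r3:1
cycle 2: issue SUB r0<-Add2 // r0:Add2,r1:Add1,r2:1,r3:1
cycle 3: stall // r0:Add2,r1:Add1,r2:1,r3:1
cycle 4: CDB Add1=-2; issue SUB r3<-Add1 // r0:Add2,r1:-2,r2:1,r3:Add1
cycle 5: stall // r0:Add2,r1:-2,r2:1,r3:Add1
cycle 6: stall // r0:Add2,r1:-2,r2:1,r3:Add1
cycle 7: CDB Add2=-3; issue ADD r2<-Add2 // r0:-3,r1:-2,r2:Add2,r3:Add1
cycle 8: stall // r0:-3,r1:-2,r2:Add2,r3:Add1
cycle 9: stall // r0:-3,r1:-2,r2:Add2,r3:Add1
cycle 10: CDB Add1=-4; issue SUB r3<-Add1 // r0:-3,r1:-2,r2:Add2,r3:Add1
cycle 11: CDB Add2=-2; issue ADD r0<-Add2 // r0:Add2,r1:-2,r2:-2,r3:Add1
cycle 12: stall // r0:Add2,r1:-2,r2:-2,r3:Add1
cycle 13: stall // r0:Add2,r1:-2,r2:-2,r3:Add1
cycle 14: CDB Add1=-1; issue ADD r3<-Add1 // r0:Add2,r1:-2,r2:-2,r3:Add1
cycle 15: - // r0:Add2,r1:-2,r2:-2,r3:Add1
cycle 16: - // r0:Add2,r1:-2,r2:-2,r3:Add1
cycle 17: CDB Add1=-4 // r0:Add2,r1:-2,r2:-2,r3:-4
cycle 18: CDB Add2=-2 // r0:-2,r1:-2,r2:-2,r3:-4

STATUS = VALUE -2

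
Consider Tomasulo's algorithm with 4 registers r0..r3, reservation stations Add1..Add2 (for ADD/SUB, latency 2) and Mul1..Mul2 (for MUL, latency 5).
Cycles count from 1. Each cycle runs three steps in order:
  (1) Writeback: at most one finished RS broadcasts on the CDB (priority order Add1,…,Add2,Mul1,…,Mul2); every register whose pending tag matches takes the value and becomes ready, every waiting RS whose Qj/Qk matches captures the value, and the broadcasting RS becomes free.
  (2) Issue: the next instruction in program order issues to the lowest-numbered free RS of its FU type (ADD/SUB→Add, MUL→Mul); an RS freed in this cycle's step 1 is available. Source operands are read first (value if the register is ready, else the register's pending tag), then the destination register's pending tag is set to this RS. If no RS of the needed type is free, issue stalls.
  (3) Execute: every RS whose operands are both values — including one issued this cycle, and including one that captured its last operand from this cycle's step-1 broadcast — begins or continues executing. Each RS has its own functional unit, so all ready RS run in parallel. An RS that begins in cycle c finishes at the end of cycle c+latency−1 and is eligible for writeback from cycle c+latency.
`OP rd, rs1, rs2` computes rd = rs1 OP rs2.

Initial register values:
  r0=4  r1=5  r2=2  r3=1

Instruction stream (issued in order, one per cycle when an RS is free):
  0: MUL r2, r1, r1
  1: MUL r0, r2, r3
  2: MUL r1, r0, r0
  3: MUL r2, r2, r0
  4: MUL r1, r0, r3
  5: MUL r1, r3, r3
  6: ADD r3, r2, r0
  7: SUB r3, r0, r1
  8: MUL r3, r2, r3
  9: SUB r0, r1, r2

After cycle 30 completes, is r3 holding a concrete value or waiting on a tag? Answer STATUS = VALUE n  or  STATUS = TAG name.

STATUS = VALUE 15000

  c1: issue MUL r2<-Mul1  regs: r0:4,r1:5,r2:Mul1,r3:1
  c2: issue MUL r0<-Mul2  regs: r0:Mul2,r1:5,r2:Mul1,r3:1
  c3: stall  regs: r0:Mul2,r1:5,r2:Mul1,r3:1
  c4: stall  regs: r0:Mul2,r1:5,r2:Mul1,r3:1
  c5: stall  regs: r0:Mul2,r1:5,r2:Mul1,r3:1
  c6: CDB Mul1=25; issue MUL r1<-Mul1  regs: r0:Mul2,r1:Mul1,r2:25,r3:1
  c7: stall  regs: r0:Mul2,r1:Mul1,r2:25,r3:1
  c8: stall  regs: r0:Mul2,r1:Mul1,r2:25,r3:1
  c9: stall  regs: r0:Mul2,r1:Mul1,r2:25,r3:1
  c10: stall  regs: r0:Mul2,r1:Mul1,r2:25,r3:1
  c11: CDB Mul2=25; issue MUL r2<-Mul2  regs: r0:25,r1:Mul1,r2:Mul2,r3:1
  c12: stall  regs: r0:25,r1:Mul1,r2:Mul2,r3:1
  c13: stall  regs: r0:25,r1:Mul1,r2:Mul2,r3:1
  c14: stall  regs: r0:25,r1:Mul1,r2:Mul2,r3:1
  c15: stall  regs: r0:25,r1:Mul1,r2:Mul2,r3:1
  c16: CDB Mul1=625; issue MUL r1<-Mul1  regs: r0:25,r1:Mul1,r2:Mul2,r3:1
  c17: CDB Mul2=625; issue MUL r1<-Mul2  regs: r0:25,r1:Mul2,r2:625,r3:1
  c18: issue ADD r3<-Add1  regs: r0:25,r1:Mul2,r2:625,r3:Add1
  c19: issue SUB r3<-Add2  regs: r0:25,r1:Mul2,r2:625,r3:Add2
  c20: CDB Add1=650; stall  regs: r0:25,r1:Mul2,r2:625,r3:Add2
  c21: CDB Mul1=25; issue MUL r3<-Mul1  regs: r0:25,r1:Mul2,r2:625,r3:Mul1
  c22: CDB Mul2=1; issue SUB r0<-Add1  regs: r0:Add1,r1:1,r2:625,r3:Mul1
  c23: -  regs: r0:Add1,r1:1,r2:625,r3:Mul1
  c24: CDB Add1=-624  regs: r0:-624,r1:1,r2:625,r3:Mul1
  c25: CDB Add2=24  regs: r0:-624,r1:1,r2:625,r3:Mul1
  c26: -  regs: r0:-624,r1:1,r2:625,r3:Mul1
  c27: -  regs: r0:-624,r1:1,r2:625,r3:Mul1
  c28: -  regs: r0:-624,r1:1,r2:625,r3:Mul1
  c29: -  regs: r0:-624,r1:1,r2:625,r3:Mul1
  c30: CDB Mul1=15000  regs: r0:-624,r1:1,r2:625,r3:15000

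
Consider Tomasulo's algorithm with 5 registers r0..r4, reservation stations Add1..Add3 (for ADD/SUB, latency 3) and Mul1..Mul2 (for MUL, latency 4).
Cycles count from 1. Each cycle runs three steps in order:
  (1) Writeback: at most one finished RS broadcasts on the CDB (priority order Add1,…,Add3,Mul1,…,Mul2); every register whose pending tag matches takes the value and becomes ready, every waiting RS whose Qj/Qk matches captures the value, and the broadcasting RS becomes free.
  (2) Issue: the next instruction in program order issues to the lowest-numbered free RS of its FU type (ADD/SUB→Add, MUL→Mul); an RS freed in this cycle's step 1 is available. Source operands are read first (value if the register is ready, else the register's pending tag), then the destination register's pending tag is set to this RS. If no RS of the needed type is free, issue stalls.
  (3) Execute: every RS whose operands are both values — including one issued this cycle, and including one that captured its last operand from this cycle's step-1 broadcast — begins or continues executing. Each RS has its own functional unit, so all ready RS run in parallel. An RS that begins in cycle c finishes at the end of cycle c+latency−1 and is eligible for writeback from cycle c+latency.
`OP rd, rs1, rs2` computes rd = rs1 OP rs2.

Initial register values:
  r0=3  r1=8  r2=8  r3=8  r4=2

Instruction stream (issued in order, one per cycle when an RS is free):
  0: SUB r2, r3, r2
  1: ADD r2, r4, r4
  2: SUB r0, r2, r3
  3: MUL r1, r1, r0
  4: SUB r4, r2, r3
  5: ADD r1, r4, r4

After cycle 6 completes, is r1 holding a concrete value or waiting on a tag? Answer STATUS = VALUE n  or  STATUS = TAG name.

  c1: issue SUB r2<-Add1  regs: r0:3,r1:8,r2:Add1,r3:8,r4:2
  c2: issue ADD r2<-Add2  regs: r0:3,r1:8,r2:Add2,r3:8,r4:2
  c3: issue SUB r0<-Add3  regs: r0:Add3,r1:8,r2:Add2,r3:8,r4:2
  c4: CDB Add1=0; issue MUL r1<-Mul1  regs: r0:Add3,r1:Mul1,r2:Add2,r3:8,r4:2
  c5: CDB Add2=4; issue SUB r4<-Add1  regs: r0:Add3,r1:Mul1,r2:4,r3:8,r4:Add1
  c6: issue ADD r1<-Add2  regs: r0:Add3,r1:Add2,r2:4,r3:8,r4:Add1

STATUS = TAG Add2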